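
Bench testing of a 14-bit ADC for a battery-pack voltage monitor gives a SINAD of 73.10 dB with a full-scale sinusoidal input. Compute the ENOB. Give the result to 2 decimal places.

11.85 bits

(73.10 − 1.76) / 6.02 = 71.34/6.02 = 11.8505 effective bits.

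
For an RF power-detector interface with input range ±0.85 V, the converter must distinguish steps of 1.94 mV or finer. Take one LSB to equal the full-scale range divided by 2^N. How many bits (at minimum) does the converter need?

10 bits

The full-scale span is 0.85 − (-0.85) = 1.7 V.
1.7 V / 1.94 mV = 876.3. Since 2^9 = 512 and 2^10 = 1024, N = 10.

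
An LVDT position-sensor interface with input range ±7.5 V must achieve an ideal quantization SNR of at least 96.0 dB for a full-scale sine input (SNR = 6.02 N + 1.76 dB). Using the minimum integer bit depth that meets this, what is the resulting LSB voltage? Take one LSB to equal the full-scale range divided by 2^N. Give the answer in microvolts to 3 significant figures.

229 µV

The full-scale span is 7.5 − (-7.5) = 15 V.
N ≥ (96.0 − 1.76)/6.02 = 15.654 → N_min = 16.
One LSB is 15 V / 65536 = 229 µV.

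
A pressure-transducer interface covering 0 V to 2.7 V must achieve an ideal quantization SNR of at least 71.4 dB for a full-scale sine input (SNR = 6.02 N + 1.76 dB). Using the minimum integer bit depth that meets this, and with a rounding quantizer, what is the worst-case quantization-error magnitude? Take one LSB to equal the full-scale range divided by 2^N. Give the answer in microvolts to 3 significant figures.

Range is 2.7 V.
N ≥ (71.4 − 1.76)/6.02 = 11.568 → N_min = 12.
Step size = 2.7/4096 V = 0.65918 mV.
Half an LSB is 330 µV.

330 µV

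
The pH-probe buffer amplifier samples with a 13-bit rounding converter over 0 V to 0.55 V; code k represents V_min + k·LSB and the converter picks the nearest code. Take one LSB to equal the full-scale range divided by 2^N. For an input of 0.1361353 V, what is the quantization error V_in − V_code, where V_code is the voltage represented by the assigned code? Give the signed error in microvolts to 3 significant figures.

Span = 0.55 V. LSB = 0.55 V / 2^13 ≈ 67.14 µV.
Position in LSBs: (0.1361353 − (0)) × 8192/0.55 = 2027.6734; rounding gives k = 2028.
V_code = V_min + k × range/2^13 = 0 + 2028 × 0.55/8192 = 0.1361572266 V.
Error = V_in − V_code = 0.1361353 − (0.1361572266) = −21.9 µV.

−21.9 µV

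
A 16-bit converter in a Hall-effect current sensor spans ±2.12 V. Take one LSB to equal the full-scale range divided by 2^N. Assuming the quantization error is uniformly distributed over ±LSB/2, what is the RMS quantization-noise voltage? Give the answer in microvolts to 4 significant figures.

18.68 µV

The full-scale span is 2.12 − (-2.12) = 4.24 V.
Step size = 4.24/65536 V = 64.6973 µV.
RMS of a uniform error over width LSB is LSB/√12 = 18.68 µV.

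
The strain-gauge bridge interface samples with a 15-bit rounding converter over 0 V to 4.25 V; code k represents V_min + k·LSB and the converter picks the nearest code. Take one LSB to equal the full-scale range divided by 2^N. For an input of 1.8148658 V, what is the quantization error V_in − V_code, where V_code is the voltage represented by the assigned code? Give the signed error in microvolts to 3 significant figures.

−22.2 µV

Full-scale range = 4.25 V. LSB = 4.25 V / 2^15 ≈ 129.7 µV.
(1.8148658 − (0)) / LSB = 1.8148658 × 32768/4.25 = 13992.8288. Nearest integer: k = 13993.
V_code = 0 + (13993/32768) × 4.25 = 1.8148880005 V.
Error = V_in − V_code = 1.8148658 − (1.8148880005) = −22.2 µV.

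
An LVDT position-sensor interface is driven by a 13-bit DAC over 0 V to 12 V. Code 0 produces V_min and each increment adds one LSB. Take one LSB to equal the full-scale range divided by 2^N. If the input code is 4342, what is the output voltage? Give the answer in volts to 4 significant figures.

6.360 V

Full-scale range = 12 V. LSB = 12 V / 2^13.
Output = V_min + (4342/8192) × range = 0 + 0.530029 × 12 V
      = 0 + 6.36035 = 6.36035 V.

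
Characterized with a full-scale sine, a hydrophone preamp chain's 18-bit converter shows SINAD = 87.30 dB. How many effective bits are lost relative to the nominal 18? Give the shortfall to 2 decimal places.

ENOB = (SINAD − 1.76)/6.02 = (87.30 − 1.76)/6.02 = 14.2093 bits.
18 − 14.2093 = 3.79 bits below nominal.

3.79 bits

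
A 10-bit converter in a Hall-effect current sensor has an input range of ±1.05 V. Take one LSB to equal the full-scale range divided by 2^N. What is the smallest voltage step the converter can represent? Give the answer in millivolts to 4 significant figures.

2.051 mV

The full-scale span is 1.05 − (-1.05) = 2.1 V.
Number of codes = 2^10 = 1024.
LSB = 2.1 V ÷ 2^10 = 2.1/1024 V = 2.051 mV.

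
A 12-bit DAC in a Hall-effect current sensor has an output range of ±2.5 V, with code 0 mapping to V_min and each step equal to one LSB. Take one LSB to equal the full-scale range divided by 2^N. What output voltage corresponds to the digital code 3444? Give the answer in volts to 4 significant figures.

1.704 V

Full-scale range = 2.5 V − (-2.5 V) = 5 V. LSB = 5 V / 2^12.
Output = V_min + (3444/4096) × range = -2.5 + 0.840820 × 5 V
      = -2.5 + 4.20410 = 1.70410 V.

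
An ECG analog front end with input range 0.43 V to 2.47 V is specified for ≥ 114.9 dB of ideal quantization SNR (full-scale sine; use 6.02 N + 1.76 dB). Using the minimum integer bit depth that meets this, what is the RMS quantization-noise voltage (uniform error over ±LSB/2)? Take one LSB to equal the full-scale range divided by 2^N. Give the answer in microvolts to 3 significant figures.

Range = 2.47 − (0.43) = 2.04 V.
N ≥ (114.9 − 1.76)/6.02 = 18.794 → N_min = 19.
LSB = 2.04 V ÷ 2^19 = 2.04/524288 V = 3.8910 µV.
RMS noise = LSB/√12 = 1.12 µV.

1.12 µV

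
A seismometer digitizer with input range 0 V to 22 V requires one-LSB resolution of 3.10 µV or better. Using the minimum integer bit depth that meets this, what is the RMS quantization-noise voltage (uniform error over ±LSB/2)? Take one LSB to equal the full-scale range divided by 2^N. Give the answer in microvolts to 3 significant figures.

V_FS = 22 V.
Required number of levels: 22/3.10 µV = 7.0968e6; smallest N with 2^N ≥ that is 23.
Step size = 22/8388608 V = 2.6226 µV.
V_rms = LSB/√12 = 0.757 µV.

0.757 µV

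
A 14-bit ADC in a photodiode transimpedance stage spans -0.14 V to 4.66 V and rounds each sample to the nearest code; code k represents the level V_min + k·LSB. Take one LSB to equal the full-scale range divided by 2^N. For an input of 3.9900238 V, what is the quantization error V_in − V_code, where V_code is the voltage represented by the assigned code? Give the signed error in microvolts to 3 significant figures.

+43.3 µV

Span: 4.66 V − (-0.14 V) = 4.8 V. LSB = 4.8 V / 2^14 ≈ 293.0 µV.
Position in LSBs: (3.9900238 − (-0.14)) × 16384/4.8 = 14097.1479; rounding gives k = 14097.
Reconstructed level: -0.14 + 14097 × 4.8/16384 V = 3.9899804688 V.
e = 3.9900238 − (3.9899804688) = +43.3 µV.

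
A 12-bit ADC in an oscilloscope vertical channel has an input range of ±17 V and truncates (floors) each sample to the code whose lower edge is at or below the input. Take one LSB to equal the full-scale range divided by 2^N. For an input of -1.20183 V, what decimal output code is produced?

1903

Range = 17 − (-17) = 34 V. LSB = 34 V / 2^12 ≈ 8.301 mV.
(V_in − V_min) × 2^12/range = (-1.20183 − (-17)) × 4096/34 = 1903.215.
Floor → code = 1903.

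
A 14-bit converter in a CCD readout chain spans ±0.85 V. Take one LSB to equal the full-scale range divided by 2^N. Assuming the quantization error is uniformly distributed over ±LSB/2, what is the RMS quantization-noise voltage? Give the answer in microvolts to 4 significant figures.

The full-scale span is 0.85 − (-0.85) = 1.7 V.
Step size = 1.7/16384 V = 103.760 µV.
RMS of a uniform error over width LSB is LSB/√12 = 29.95 µV.

29.95 µV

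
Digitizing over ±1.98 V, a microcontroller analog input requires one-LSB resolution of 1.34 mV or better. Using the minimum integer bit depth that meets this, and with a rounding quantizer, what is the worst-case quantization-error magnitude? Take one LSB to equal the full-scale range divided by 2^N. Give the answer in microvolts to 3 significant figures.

483 µV

Full-scale range = 1.98 V − (-1.98 V) = 3.96 V.
Need 2^N ≥ 3.96 V / 1.34 mV = 2955 → N_min = 12.
LSB = 3.96 V ÷ 2^12 = 3.96/4096 V = 0.96680 mV.
Half an LSB is 483 µV.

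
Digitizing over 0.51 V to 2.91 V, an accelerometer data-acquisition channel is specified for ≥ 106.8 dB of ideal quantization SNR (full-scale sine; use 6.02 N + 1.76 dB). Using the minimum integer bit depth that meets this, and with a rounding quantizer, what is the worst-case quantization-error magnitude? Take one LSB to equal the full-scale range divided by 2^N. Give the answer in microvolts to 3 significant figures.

The full-scale span is 2.91 − (0.51) = 2.4 V.
6.02 N + 1.76 ≥ 106.8 gives N ≥ 17.449, so the minimum integer is 18.
One LSB is 2.4 V / 262144 = 9.1553 µV.
Max error for round-to-nearest is LSB/2 = 4.58 µV.

4.58 µV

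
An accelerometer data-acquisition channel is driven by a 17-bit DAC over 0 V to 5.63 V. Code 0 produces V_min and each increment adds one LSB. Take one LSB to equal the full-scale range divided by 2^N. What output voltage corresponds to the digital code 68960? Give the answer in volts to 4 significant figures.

2.962 V

Span = 5.63 V. LSB = 5.63 V / 2^17.
V_out = V_min + code × LSB = 0 V + 68960 × 5.63 V / 131072
      = 0 V + 2.96207 V = 2.96207 V.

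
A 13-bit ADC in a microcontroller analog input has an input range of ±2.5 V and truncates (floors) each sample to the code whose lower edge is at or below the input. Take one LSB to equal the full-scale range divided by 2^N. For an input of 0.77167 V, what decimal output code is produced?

5360

Range = 2.5 − (-2.5) = 5 V. LSB = 5 V / 2^13 ≈ 0.6104 mV.
code = ⌊(V_in − V_min)/LSB⌋ = ⌊(V_in − V_min) × 2^13 / range⌋
     = ⌊(0.77167 − (-2.5)) × 8192 / 5⌋ = ⌊3.27167 × 8192/5⌋
     = ⌊5360.304⌋ = 5360.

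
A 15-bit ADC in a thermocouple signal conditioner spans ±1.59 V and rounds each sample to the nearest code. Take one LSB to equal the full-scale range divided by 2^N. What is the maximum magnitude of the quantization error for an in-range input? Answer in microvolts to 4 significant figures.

Full-scale range = 1.59 V − (-1.59 V) = 3.18 V.
Step size = 3.18/32768 V = 97.0459 µV.
Worst-case error for round-to-nearest is half an LSB: 48.52 µV.

48.52 µV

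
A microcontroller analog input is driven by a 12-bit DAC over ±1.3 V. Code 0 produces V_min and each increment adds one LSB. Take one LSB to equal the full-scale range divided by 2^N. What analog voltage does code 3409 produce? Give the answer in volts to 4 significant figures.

Span: 1.3 V − (-1.3 V) = 2.6 V. LSB = 2.6 V / 2^12.
Output = V_min + (3409/4096) × range = -1.3 + 0.832275 × 2.6 V
      = -1.3 V + 2.16392 V = 0.863916 V.

0.8639 V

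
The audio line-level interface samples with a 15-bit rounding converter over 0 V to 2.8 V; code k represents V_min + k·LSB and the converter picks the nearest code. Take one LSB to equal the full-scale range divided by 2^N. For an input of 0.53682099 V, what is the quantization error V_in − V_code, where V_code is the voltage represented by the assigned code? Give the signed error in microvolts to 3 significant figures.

+29.0 µV

Span = 2.8 V. LSB = 2.8 V / 2^15 ≈ 85.45 µV.
(0.53682099 − (0)) / LSB = 0.53682099 × 32768/2.8 = 6282.3394. Nearest integer: k = 6282.
V_code = V_min + k × range/2^15 = 0 + 6282 × 2.8/32768 = 0.53679199219 V.
Error = V_in − V_code = 0.53682099 − (0.53679199219) = +29.0 µV.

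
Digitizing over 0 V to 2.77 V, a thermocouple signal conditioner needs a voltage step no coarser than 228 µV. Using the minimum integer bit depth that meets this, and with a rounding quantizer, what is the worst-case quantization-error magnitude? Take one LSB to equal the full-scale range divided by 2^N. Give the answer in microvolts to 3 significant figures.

84.5 µV

Range is 2.77 V.
Required number of levels: 2.77/228 µV = 12149; smallest N with 2^N ≥ that is 14.
LSB = 2.77 V / 2^14 = 169.07 µV.
Half an LSB is 84.5 µV.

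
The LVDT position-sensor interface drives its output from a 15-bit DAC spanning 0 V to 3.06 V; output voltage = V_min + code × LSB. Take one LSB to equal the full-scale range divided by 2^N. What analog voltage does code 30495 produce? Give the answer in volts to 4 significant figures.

V_FS = 3.06 V. LSB = 3.06 V / 2^15.
V_out = V_min + code × LSB = 0 V + 30495 × 3.06 V / 32768
      = 0 V + 2.84774 V = 2.84774 V.

2.848 V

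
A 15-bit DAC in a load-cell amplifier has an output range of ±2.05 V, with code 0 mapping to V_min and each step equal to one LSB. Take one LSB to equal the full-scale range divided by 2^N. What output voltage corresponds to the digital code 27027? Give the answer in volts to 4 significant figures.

1.332 V

Span: 2.05 V − (-2.05 V) = 4.1 V. LSB = 4.1 V / 2^15.
V_out = V_min + code × LSB = -2.05 V + 27027 × 4.1 V / 32768
      = -2.05 + 3.38167 = 1.33167 V.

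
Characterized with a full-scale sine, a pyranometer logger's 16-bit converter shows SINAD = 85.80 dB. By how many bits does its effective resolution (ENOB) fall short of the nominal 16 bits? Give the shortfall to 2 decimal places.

2.04 bits

N_eff = (85.80 − 1.76)/6.02 = 13.9601 bits.
Lost resolution: 16 − 13.9601 = 2.0399 bits.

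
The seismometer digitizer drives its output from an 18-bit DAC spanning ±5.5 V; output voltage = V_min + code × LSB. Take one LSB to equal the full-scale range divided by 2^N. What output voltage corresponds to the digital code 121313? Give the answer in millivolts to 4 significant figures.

-409.5 mV

Full-scale range = 5.5 V − (-5.5 V) = 11 V. LSB = 11 V / 2^18.
V_out = V_min + code × LSB = -5.5 V + 121313 × 11 V / 262144
      = -5.5 V + 5.09050 V = -0.409504 V.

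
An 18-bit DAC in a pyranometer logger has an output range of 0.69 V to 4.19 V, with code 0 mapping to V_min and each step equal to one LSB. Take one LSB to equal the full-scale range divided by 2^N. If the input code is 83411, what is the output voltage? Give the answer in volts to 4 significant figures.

The full-scale span is 4.19 − (0.69) = 3.5 V. LSB = 3.5 V / 2^18.
V_out = V_min + code × LSB = 0.69 V + 83411 × 3.5 V / 262144
      = 0.69 V + 1.11366 V = 1.80366 V.

1.804 V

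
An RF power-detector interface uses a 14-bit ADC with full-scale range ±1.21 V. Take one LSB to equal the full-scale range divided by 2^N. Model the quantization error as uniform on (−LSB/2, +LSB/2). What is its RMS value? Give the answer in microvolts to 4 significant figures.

42.64 µV

Range = 1.21 − (-1.21) = 2.42 V.
LSB = 2.42 V ÷ 2^14 = 2.42/16384 V = 147.705 µV.
RMS of a uniform error over width LSB is LSB/√12 = 42.64 µV.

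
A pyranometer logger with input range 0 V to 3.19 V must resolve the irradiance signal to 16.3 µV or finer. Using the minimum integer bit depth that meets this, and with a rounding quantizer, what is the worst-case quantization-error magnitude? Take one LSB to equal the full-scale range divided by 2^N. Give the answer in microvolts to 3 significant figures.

Full-scale range = 3.19 V.
Levels needed ≥ 3.19/16.3 µV = 195700. 2^18 = 262144 suffices, so N_min = 18.
One LSB is 3.19 V / 262144 = 12.169 µV.
|e|_max = LSB/2 = 6.08 µV.

6.08 µV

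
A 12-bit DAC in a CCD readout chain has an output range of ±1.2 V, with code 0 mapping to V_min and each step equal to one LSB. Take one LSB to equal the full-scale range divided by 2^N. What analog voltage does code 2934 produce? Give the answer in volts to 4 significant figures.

Span: 1.2 V − (-1.2 V) = 2.4 V. LSB = 2.4 V / 2^12.
V_out = V_min + code × LSB = -1.2 V + 2934 × 2.4 V / 4096
      = -1.2 + 1.71914 = 0.519141 V.

0.5191 V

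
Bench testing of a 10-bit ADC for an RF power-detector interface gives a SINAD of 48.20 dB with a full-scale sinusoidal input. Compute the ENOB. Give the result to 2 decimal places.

ENOB = (48.20 − 1.76)/6.02 = 7.7143 bits.

7.71 bits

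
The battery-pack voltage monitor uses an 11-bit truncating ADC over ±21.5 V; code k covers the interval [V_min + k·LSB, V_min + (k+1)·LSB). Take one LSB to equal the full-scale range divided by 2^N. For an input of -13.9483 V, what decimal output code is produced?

Span: 21.5 V − (-21.5 V) = 43 V. LSB = 43 V / 2^11 ≈ 21.00 mV.
(V_in − V_min) × 2^11/range = (-13.9483 − (-21.5)) × 2048/43 = 359.672.
Floor → code = 359.

359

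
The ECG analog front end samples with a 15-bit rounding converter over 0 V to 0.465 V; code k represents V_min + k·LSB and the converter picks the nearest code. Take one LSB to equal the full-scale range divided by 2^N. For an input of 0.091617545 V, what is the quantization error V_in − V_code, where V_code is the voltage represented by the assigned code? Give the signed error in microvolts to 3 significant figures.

+2.55 µV

Full-scale range = 0.465 V. LSB = 0.465 V / 2^15 ≈ 14.19 µV.
(V_in − V_min)/LSB = (0.091617545 − (0)) × 32768/0.465 = 6456.1800 → nearest code k = 6456.
V_code = 0 + (6456/32768) × 0.465 = 0.091614990234 V.
e = 0.091617545 − (0.091614990234) = +2.55 µV.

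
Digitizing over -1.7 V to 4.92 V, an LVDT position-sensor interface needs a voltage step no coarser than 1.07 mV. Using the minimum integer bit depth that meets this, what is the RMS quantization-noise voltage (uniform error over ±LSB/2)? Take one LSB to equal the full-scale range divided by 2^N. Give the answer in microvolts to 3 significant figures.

Full-scale range = 4.92 V − (-1.7 V) = 6.62 V.
6.62 V / 1.07 mV = 6187. Since 2^12 = 4096 and 2^13 = 8192, N = 13.
LSB = 6.62 V / 2^13 = 0.80811 mV.
V_rms = LSB/√12 = 233 µV.

233 µV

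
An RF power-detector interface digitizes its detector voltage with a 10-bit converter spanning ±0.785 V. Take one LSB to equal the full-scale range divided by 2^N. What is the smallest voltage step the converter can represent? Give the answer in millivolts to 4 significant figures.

1.533 mV

Range = 0.785 − (-0.785) = 1.57 V.
Number of codes = 2^10 = 1024.
LSB = 1.57 V ÷ 2^10 = 1.57/1024 V = 1.533 mV.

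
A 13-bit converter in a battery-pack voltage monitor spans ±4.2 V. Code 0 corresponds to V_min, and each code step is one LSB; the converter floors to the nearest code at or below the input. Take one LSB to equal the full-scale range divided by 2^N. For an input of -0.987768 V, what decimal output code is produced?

3132

Range = 4.2 − (-4.2) = 8.4 V. LSB = 8.4 V / 2^13 ≈ 1.025 mV.
code = ⌊(V_in − V_min)/LSB⌋ = ⌊(V_in − V_min) × 2^13 / range⌋
     = ⌊(-0.987768 − (-4.2)) × 8192 / 8.4⌋ = ⌊3.212232 × 8192/8.4⌋
     = ⌊3132.691⌋ = 3132.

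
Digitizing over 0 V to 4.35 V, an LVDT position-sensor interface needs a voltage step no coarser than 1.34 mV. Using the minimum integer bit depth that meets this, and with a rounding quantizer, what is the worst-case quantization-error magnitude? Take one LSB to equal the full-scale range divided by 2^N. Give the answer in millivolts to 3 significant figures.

V_FS = 4.35 V.
Need 2^N ≥ 4.35 V / 1.34 mV = 3246 → N_min = 12.
LSB = 4.35 V / 2^12 = 1.0620 mV.
Half an LSB is 0.531 mV.

0.531 mV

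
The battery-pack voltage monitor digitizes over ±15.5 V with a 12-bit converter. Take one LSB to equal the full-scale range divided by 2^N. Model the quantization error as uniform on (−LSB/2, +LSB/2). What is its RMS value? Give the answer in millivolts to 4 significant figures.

2.185 mV

The full-scale span is 15.5 − (-15.5) = 31 V.
One LSB is 31 V / 4096 = 7.56836 mV.
V_rms = LSB/√12 = 7.56836 mV / √12 = 2.185 mV.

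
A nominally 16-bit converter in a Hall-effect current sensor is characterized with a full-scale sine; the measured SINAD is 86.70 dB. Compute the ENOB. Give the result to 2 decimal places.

14.11 bits

(86.70 − 1.76) / 6.02 = 84.94/6.02 = 14.1096 effective bits.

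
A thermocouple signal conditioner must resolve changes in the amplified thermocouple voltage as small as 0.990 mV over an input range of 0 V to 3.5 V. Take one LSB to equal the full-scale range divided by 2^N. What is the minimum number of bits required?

12 bits

Span = 3.5 V.
Need 2^N ≥ 3.5 V / 0.990 mV = 3535 → N_min = 12.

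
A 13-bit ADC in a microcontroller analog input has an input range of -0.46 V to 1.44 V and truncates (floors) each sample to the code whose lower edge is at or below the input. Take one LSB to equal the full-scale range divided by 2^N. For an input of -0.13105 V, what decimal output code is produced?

The full-scale span is 1.44 − (-0.46) = 1.9 V. LSB = 1.9 V / 2^13 ≈ 231.9 µV.
code = ⌊(V_in − V_min)/LSB⌋ = ⌊(V_in − V_min) × 2^13 / range⌋
     = ⌊(-0.13105 − (-0.46)) × 8192 / 1.9⌋ = ⌊0.32895 × 8192/1.9⌋
     = ⌊1418.294⌋ = 1418.

1418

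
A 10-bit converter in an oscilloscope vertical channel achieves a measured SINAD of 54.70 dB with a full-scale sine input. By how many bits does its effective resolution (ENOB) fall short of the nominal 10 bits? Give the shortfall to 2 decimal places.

Effective bits = (54.70 − 1.76)/6.02 = 8.7940.
Shortfall = 10 − 8.7940 = 1.2060 bits.

1.21 bits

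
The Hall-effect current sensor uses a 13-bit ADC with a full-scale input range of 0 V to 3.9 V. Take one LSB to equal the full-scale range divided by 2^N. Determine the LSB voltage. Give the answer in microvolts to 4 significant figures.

Range is 3.9 V.
Number of codes = 2^13 = 8192.
One LSB is 3.9 V / 8192 = 476.1 µV.

476.1 µV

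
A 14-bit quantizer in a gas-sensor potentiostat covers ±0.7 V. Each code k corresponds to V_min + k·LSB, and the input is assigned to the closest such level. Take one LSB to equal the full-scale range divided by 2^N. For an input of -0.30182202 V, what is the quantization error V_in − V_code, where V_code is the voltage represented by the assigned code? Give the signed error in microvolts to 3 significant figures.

The full-scale span is 0.7 − (-0.7) = 1.4 V. LSB = 1.4 V / 2^14 ≈ 85.45 µV.
(-0.30182202 − (-0.7)) / LSB = 0.39817798 × 16384/1.4 = 4659.8200. Nearest integer: k = 4660.
V_code = -0.7 + (4660/16384) × 1.4 = -0.30180664063 V.
V_in − V_code = -0.30182202 − (-0.30180664063) = −15.4 µV.

−15.4 µV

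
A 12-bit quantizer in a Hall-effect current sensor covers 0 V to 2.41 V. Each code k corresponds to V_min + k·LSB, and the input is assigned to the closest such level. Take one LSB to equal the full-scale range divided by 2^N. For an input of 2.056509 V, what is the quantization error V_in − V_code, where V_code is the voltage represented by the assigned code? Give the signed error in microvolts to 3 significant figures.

+125 µV

V_FS = 2.41 V. LSB = 2.41 V / 2^12 ≈ 0.5884 mV.
(2.056509 − (0)) / LSB = 2.056509 × 4096/2.41 = 3495.2120. Nearest integer: k = 3495.
V_code = 0 + (3495/4096) × 2.41 = 2.056384277 V.
Error = V_in − V_code = 2.056509 − (2.056384277) = +125 µV.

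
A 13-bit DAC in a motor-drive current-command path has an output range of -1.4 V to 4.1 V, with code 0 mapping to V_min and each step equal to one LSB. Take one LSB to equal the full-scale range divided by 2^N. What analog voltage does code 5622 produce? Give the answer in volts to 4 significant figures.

2.375 V

Full-scale range = 4.1 V − (-1.4 V) = 5.5 V. LSB = 5.5 V / 2^13.
Output = V_min + (5622/8192) × range = -1.4 + 0.686279 × 5.5 V
      = -1.4 + 3.77454 = 2.37454 V.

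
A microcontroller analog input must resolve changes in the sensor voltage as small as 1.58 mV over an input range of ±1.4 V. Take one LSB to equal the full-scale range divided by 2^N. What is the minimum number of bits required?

11 bits

The full-scale span is 1.4 − (-1.4) = 2.8 V.
Levels needed ≥ 2.8/1.58 mV = 1772. 2^11 = 2048 suffices, so N_min = 11.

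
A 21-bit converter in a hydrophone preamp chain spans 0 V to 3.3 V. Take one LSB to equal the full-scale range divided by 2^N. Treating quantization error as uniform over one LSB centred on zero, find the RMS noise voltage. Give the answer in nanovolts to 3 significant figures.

Span = 3.3 V.
One LSB is 3.3 V / 2097152 = 1.5736 µV.
σ_q = LSB/√12 = 1.5736 µV/3.4641 = 454 nV.

454 nV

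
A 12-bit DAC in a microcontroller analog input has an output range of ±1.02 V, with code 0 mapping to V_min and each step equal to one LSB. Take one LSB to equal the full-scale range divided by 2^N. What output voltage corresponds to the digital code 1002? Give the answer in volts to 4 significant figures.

-0.5210 V

Range = 1.02 − (-1.02) = 2.04 V. LSB = 2.04 V / 2^12.
Output = V_min + (1002/4096) × range = -1.02 + 0.244629 × 2.04 V
      = -1.02 + 0.499043 = -0.520957 V.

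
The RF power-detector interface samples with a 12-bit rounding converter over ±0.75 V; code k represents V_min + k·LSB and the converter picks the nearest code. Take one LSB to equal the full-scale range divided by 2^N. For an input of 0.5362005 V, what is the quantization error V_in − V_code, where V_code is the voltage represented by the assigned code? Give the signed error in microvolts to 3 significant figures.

The full-scale span is 0.75 − (-0.75) = 1.5 V. LSB = 1.5 V / 2^12 ≈ 366.2 µV.
Position in LSBs: (0.5362005 − (-0.75)) × 4096/1.5 = 3512.1848; rounding gives k = 3512.
V_code = -0.75 + (3512/4096) × 1.5 = 0.5361328125 V.
V_in − V_code = 0.5362005 − (0.5361328125) = +67.7 µV.

+67.7 µV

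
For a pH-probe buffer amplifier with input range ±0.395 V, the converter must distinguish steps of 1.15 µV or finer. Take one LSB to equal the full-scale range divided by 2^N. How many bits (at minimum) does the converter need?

20 bits

Span: 0.395 V − (-0.395 V) = 0.79 V.
Required number of levels: 0.79/1.15 µV = 686960; smallest N with 2^N ≥ that is 20.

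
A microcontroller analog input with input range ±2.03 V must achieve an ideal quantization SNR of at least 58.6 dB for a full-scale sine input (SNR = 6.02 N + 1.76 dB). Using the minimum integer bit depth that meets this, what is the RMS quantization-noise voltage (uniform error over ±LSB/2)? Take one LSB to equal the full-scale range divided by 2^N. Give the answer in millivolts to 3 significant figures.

1.14 mV

The full-scale span is 2.03 − (-2.03) = 4.06 V.
Solving 6.02 N ≥ 58.6 − 1.76: N ≥ 9.442. Round up → N = 10.
Step size = 4.06/1024 V = 3.9648 mV.
RMS noise = LSB/√12 = 1.14 mV.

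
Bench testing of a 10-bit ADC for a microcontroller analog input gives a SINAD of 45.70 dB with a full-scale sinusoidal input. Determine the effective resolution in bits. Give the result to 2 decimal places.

(45.70 − 1.76) / 6.02 = 43.94/6.02 = 7.2990 effective bits.

7.30 bits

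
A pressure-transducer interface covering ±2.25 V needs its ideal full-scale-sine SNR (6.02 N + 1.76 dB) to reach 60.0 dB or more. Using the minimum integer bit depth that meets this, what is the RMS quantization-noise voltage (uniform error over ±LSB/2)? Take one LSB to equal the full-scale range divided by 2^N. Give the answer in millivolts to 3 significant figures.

1.27 mV

Range = 2.25 − (-2.25) = 4.5 V.
Solving 6.02 N ≥ 60.0 − 1.76: N ≥ 9.674. Round up → N = 10.
Step size = 4.5/1024 V = 4.3945 mV.
V_rms = LSB/√12 = 1.27 mV.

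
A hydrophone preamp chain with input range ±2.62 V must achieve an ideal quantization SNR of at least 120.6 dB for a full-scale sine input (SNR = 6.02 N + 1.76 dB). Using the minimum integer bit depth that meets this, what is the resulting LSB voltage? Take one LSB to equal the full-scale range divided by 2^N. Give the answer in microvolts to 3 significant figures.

5.00 µV

Range = 2.62 − (-2.62) = 5.24 V.
N ≥ (120.6 − 1.76)/6.02 = 19.741 → N_min = 20.
Step size = 5.24/1048576 V = 5.00 µV.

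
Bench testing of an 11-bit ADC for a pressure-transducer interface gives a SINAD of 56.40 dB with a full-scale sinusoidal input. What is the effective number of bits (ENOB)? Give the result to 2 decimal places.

9.08 bits

ENOB = (SINAD − 1.76) / 6.02 = (56.40 − 1.76) / 6.02 = 54.64 / 6.02 = 9.0764.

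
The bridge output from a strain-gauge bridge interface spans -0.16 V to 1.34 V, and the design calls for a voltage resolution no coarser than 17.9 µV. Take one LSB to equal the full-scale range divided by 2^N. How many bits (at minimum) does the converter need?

17 bits

Range = 1.34 − (-0.16) = 1.5 V.
Required number of levels: 1.5/17.9 µV = 83799; smallest N with 2^N ≥ that is 17.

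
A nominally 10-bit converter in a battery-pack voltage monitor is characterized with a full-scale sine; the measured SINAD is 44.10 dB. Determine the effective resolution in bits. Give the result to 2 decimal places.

7.03 bits

ENOB = (SINAD − 1.76) / 6.02 = (44.10 − 1.76) / 6.02 = 42.34 / 6.02 = 7.0332.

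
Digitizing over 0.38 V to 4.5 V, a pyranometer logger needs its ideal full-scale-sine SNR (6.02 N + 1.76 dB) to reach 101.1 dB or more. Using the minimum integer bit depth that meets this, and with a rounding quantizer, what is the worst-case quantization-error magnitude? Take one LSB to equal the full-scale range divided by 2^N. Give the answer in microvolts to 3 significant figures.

Span: 4.5 V − (0.38 V) = 4.12 V.
Solving 6.02 N ≥ 101.1 − 1.76: N ≥ 16.502. Round up → N = 17.
LSB = 4.12 V / 2^17 = 31.433 µV.
Max error for round-to-nearest is LSB/2 = 15.7 µV.

15.7 µV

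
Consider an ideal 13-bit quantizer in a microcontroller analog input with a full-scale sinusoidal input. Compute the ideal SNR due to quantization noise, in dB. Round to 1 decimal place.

80.0 dB

6.02(13) + 1.76 = 78.26 + 1.76 = 80.02 dB.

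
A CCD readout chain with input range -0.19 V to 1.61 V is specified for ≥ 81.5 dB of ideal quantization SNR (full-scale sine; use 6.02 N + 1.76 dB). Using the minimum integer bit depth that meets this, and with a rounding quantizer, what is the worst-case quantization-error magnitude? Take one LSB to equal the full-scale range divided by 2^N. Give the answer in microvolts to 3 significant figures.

54.9 µV

Range = 1.61 − (-0.19) = 1.8 V.
6.02 N + 1.76 ≥ 81.5 gives N ≥ 13.246, so the minimum integer is 14.
LSB = 1.8 V / 2^14 = 109.86 µV.
|e|_max = LSB/2 = 54.9 µV.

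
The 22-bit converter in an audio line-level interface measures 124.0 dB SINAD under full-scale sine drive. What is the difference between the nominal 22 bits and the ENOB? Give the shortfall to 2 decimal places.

ENOB = (SINAD − 1.76)/6.02 = (124.0 − 1.76)/6.02 = 20.3056 bits.
Lost resolution: 22 − 20.3056 = 1.6944 bits.

1.69 bits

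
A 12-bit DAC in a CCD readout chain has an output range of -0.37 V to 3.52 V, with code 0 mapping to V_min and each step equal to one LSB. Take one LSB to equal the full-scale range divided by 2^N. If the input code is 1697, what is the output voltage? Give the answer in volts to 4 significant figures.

1.242 V

The full-scale span is 3.52 − (-0.37) = 3.89 V. LSB = 3.89 V / 2^12.
V_out = -0.37 + 1697 × (3.89/4096) V
      = -0.37 + 1.61165 = 1.24165 V.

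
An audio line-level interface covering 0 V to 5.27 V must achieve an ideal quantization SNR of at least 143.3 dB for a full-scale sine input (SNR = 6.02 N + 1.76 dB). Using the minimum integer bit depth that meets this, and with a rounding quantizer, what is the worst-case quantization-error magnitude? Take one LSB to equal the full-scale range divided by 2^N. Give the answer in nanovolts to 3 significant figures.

V_FS = 5.27 V.
6.02 N + 1.76 ≥ 143.3 gives N ≥ 23.512, so the minimum integer is 24.
LSB = 5.27 V / 2^24 = 314.12 nV.
Half an LSB is 157 nV.

157 nV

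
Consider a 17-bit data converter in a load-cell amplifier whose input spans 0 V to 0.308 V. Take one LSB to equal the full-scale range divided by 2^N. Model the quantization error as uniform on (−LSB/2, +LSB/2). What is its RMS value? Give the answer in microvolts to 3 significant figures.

Span = 0.308 V.
LSB = 0.308 V / 2^17 = 2.3499 µV.
V_rms = LSB/√12 = 2.3499 µV / √12 = 0.678 µV.

0.678 µV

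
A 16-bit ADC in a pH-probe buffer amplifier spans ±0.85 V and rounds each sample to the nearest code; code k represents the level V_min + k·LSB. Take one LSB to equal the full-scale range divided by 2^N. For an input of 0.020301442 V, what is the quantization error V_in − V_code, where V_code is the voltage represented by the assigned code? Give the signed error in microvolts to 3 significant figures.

−9.53 µV

Range = 0.85 − (-0.85) = 1.7 V. LSB = 1.7 V / 2^16 ≈ 25.94 µV.
Position in LSBs: (0.020301442 − (-0.85)) × 65536/1.7 = 33550.6325; rounding gives k = 33551.
V_code = V_min + k × range/2^16 = -0.85 + 33551 × 1.7/65536 = 0.020310974121 V.
Error = V_in − V_code = 0.020301442 − (0.020310974121) = −9.53 µV.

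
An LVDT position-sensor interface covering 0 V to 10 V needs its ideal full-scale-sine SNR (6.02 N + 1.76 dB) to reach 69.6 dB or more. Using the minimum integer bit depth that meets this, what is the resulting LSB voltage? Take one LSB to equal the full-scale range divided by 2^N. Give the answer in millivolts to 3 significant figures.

Full-scale range = 10 V.
Solving 6.02 N ≥ 69.6 − 1.76: N ≥ 11.269. Round up → N = 12.
LSB = 10 V ÷ 2^12 = 10/4096 V = 2.44 mV.

2.44 mV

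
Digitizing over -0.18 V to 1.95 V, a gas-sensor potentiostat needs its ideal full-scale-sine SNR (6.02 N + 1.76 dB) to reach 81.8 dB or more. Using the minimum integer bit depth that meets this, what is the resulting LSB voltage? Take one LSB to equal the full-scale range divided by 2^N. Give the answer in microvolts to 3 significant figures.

The full-scale span is 1.95 − (-0.18) = 2.13 V.
6.02 N + 1.76 ≥ 81.8 gives N ≥ 13.296, so the minimum integer is 14.
LSB = 2.13 V / 2^14 = 130 µV.

130 µV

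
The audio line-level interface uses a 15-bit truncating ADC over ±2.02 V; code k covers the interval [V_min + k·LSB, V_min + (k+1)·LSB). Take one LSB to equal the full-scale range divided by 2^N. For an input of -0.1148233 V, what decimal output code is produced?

Range = 2.02 − (-2.02) = 4.04 V. LSB = 4.04 V / 2^15 ≈ 123.3 µV.
V_in − V_min = -0.1148233 − (-2.02) = 1.9051767 V.
Divide by LSB: 1.9051767 × 32768/4.04 = 15452.6807.
Truncating gives code 15452.

15452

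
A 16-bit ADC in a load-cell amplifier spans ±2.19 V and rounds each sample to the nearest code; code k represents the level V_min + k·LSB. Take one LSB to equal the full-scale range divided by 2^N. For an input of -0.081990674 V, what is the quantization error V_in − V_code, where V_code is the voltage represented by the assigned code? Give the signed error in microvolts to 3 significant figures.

Full-scale range = 2.19 V − (-2.19 V) = 4.38 V. LSB = 4.38 V / 2^16 ≈ 66.83 µV.
Position in LSBs: (-0.081990674 − (-2.19)) × 65536/4.38 = 31541.2099; rounding gives k = 31541.
V_code = -2.19 + (31541/65536) × 4.38 = -0.082004699707 V.
e = -0.081990674 − (-0.082004699707) = +14.0 µV.

+14.0 µV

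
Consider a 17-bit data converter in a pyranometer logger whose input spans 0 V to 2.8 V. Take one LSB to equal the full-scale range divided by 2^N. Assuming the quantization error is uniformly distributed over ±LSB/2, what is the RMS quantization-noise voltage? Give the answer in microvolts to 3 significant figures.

Range is 2.8 V.
Step size = 2.8/131072 V = 21.362 µV.
V_rms = LSB/√12 = 21.362 µV / √12 = 6.17 µV.

6.17 µV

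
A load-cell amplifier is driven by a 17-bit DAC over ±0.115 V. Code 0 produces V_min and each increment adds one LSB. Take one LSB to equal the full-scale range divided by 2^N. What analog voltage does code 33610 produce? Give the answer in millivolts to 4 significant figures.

-56.02 mV

Full-scale range = 0.115 V − (-0.115 V) = 0.23 V. LSB = 0.23 V / 2^17.
V_out = -0.115 + 33610 × (0.23/131072) V
      = -0.115 V + 0.0589775 V = -0.0560225 V.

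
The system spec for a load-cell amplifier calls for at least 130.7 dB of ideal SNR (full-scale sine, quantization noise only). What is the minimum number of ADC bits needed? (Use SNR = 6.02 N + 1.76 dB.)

22 bits

Solving 6.02 N ≥ 130.7 − 1.76: N ≥ 21.419. Round up → N = 22.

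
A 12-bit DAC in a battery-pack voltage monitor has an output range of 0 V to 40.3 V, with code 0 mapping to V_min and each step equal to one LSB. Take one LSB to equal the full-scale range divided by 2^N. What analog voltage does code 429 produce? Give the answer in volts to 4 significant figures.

4.221 V

Range is 40.3 V. LSB = 40.3 V / 2^12.
V_out = V_min + code × LSB = 0 V + 429 × 40.3 V / 4096
      = 0 + 4.22087 = 4.22087 V.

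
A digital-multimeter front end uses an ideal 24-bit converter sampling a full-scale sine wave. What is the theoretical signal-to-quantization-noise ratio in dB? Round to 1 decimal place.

Ideal quantization SNR: 6.02 × 24 + 1.76 dB = 146.2 dB.

146.2 dB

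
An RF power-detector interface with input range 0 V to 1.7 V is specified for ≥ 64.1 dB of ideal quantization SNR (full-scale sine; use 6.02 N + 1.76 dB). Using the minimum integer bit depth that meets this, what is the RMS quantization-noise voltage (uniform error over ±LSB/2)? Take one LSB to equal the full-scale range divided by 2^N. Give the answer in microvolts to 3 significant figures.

Span = 1.7 V.
Solving 6.02 N ≥ 64.1 − 1.76: N ≥ 10.355. Round up → N = 11.
LSB = 1.7 V ÷ 2^11 = 1.7/2048 V = 0.83008 mV.
RMS noise = LSB/√12 = 240 µV.

240 µV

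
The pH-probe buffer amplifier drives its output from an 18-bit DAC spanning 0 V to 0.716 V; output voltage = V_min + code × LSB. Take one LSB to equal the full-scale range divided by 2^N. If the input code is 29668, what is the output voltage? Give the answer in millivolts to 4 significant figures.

Span = 0.716 V. LSB = 0.716 V / 2^18.
V_out = 0 + 29668 × (0.716/262144) V
      = 0 V + 0.0810329 V = 0.0810329 V.

81.03 mV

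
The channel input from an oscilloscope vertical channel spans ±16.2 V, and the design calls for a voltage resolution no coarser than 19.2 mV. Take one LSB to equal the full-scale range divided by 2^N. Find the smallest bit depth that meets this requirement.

11 bits

Full-scale range = 16.2 V − (-16.2 V) = 32.4 V.
Need 2^N ≥ 32.4 V / 19.2 mV = 1688 → N_min = 11.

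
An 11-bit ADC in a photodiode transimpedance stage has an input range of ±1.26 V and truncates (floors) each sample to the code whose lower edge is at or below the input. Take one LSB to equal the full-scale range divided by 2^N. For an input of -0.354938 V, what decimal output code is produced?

735

The full-scale span is 1.26 − (-1.26) = 2.52 V. LSB = 2.52 V / 2^11 ≈ 1.230 mV.
code = ⌊(V_in − V_min)/LSB⌋ = ⌊(V_in − V_min) × 2^11 / range⌋
     = ⌊(-0.354938 − (-1.26)) × 2048 / 2.52⌋ = ⌊0.905062 × 2048/2.52⌋
     = ⌊735.542⌋ = 735.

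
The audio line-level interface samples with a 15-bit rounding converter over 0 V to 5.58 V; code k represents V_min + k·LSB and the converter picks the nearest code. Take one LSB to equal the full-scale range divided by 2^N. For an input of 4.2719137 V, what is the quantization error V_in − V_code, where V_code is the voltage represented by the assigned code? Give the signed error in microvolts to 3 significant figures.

Range is 5.58 V. LSB = 5.58 V / 2^15 ≈ 170.3 µV.
(4.2719137 − (0)) / LSB = 4.2719137 × 32768/5.58 = 25086.3921. Nearest integer: k = 25086.
V_code = 0 + (25086/32768) × 5.58 = 4.2718469238 V.
V_in − V_code = 4.2719137 − (4.2718469238) = +66.8 µV.

+66.8 µV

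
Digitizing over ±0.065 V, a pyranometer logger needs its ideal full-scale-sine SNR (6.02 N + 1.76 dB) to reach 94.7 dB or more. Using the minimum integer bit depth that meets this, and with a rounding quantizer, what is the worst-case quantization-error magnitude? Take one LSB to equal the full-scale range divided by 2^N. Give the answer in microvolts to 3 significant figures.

0.992 µV

Span: 0.065 V − (-0.065 V) = 0.13 V.
Required N = ⌈(94.7 − 1.76)/6.02⌉ = ⌈15.439⌉ = 16.
LSB = 0.13 V ÷ 2^16 = 0.13/65536 V = 1.9836 µV.
Half an LSB is 0.992 µV.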